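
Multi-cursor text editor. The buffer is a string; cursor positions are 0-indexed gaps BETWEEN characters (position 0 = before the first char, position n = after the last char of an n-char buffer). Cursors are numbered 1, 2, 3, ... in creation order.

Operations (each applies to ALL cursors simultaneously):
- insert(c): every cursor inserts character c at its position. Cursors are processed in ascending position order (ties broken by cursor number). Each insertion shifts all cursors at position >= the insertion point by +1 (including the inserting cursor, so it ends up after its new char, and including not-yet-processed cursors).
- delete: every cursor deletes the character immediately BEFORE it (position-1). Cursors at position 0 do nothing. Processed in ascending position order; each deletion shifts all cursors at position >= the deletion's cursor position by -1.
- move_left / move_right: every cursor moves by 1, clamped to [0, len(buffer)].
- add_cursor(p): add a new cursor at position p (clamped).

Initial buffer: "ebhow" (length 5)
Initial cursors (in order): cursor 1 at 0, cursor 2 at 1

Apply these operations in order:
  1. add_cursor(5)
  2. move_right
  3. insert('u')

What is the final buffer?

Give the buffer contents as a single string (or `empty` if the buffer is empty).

After op 1 (add_cursor(5)): buffer="ebhow" (len 5), cursors c1@0 c2@1 c3@5, authorship .....
After op 2 (move_right): buffer="ebhow" (len 5), cursors c1@1 c2@2 c3@5, authorship .....
After op 3 (insert('u')): buffer="eubuhowu" (len 8), cursors c1@2 c2@4 c3@8, authorship .1.2...3

Answer: eubuhowu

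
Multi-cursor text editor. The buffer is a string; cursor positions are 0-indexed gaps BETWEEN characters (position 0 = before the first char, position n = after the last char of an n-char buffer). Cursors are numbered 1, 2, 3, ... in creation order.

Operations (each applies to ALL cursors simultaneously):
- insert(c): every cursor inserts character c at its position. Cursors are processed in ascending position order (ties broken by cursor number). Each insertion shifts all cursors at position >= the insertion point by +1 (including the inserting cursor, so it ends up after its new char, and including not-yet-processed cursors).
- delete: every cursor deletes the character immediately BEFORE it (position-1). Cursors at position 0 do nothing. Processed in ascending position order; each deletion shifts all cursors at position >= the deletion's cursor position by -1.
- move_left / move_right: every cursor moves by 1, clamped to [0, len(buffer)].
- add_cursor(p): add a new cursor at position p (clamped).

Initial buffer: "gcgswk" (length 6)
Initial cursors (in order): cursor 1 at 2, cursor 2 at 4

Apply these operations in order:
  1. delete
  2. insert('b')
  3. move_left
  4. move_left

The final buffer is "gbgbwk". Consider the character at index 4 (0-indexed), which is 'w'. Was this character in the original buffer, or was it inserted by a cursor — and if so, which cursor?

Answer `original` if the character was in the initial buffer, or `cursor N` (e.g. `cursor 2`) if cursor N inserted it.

Answer: original

Derivation:
After op 1 (delete): buffer="ggwk" (len 4), cursors c1@1 c2@2, authorship ....
After op 2 (insert('b')): buffer="gbgbwk" (len 6), cursors c1@2 c2@4, authorship .1.2..
After op 3 (move_left): buffer="gbgbwk" (len 6), cursors c1@1 c2@3, authorship .1.2..
After op 4 (move_left): buffer="gbgbwk" (len 6), cursors c1@0 c2@2, authorship .1.2..
Authorship (.=original, N=cursor N): . 1 . 2 . .
Index 4: author = original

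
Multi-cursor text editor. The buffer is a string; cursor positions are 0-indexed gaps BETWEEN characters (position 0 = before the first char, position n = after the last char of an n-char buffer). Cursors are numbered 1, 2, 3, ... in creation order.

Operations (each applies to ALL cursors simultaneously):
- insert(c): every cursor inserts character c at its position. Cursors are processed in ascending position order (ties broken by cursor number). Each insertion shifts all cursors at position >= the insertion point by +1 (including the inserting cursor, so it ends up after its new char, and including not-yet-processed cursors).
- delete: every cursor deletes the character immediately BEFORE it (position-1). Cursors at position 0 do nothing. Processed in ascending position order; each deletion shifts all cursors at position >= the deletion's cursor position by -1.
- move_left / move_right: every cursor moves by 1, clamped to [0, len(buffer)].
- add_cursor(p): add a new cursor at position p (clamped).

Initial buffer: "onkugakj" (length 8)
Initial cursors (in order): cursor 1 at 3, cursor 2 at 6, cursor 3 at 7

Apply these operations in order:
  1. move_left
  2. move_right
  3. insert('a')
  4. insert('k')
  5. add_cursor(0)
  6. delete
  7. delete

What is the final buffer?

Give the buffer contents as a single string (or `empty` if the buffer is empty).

Answer: onkugakj

Derivation:
After op 1 (move_left): buffer="onkugakj" (len 8), cursors c1@2 c2@5 c3@6, authorship ........
After op 2 (move_right): buffer="onkugakj" (len 8), cursors c1@3 c2@6 c3@7, authorship ........
After op 3 (insert('a')): buffer="onkaugaakaj" (len 11), cursors c1@4 c2@8 c3@10, authorship ...1...2.3.
After op 4 (insert('k')): buffer="onkakugaakkakj" (len 14), cursors c1@5 c2@10 c3@13, authorship ...11...22.33.
After op 5 (add_cursor(0)): buffer="onkakugaakkakj" (len 14), cursors c4@0 c1@5 c2@10 c3@13, authorship ...11...22.33.
After op 6 (delete): buffer="onkaugaakaj" (len 11), cursors c4@0 c1@4 c2@8 c3@10, authorship ...1...2.3.
After op 7 (delete): buffer="onkugakj" (len 8), cursors c4@0 c1@3 c2@6 c3@7, authorship ........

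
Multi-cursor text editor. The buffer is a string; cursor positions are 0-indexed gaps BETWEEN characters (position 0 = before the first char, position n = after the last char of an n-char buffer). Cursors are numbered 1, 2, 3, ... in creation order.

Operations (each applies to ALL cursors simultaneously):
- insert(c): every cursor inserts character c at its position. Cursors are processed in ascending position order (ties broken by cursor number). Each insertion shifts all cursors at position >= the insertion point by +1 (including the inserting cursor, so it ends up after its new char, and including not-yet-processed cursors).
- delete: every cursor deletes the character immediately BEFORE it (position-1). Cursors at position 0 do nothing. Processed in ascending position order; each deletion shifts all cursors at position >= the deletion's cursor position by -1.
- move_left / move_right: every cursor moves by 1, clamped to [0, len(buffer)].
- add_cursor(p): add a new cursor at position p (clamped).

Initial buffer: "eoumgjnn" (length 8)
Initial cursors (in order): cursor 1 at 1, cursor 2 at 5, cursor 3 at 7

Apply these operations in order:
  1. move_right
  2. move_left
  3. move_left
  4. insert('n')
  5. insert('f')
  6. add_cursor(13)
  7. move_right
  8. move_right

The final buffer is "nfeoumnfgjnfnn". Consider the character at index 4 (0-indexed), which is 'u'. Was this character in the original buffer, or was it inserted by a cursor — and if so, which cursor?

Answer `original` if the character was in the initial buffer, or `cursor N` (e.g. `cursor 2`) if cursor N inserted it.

Answer: original

Derivation:
After op 1 (move_right): buffer="eoumgjnn" (len 8), cursors c1@2 c2@6 c3@8, authorship ........
After op 2 (move_left): buffer="eoumgjnn" (len 8), cursors c1@1 c2@5 c3@7, authorship ........
After op 3 (move_left): buffer="eoumgjnn" (len 8), cursors c1@0 c2@4 c3@6, authorship ........
After op 4 (insert('n')): buffer="neoumngjnnn" (len 11), cursors c1@1 c2@6 c3@9, authorship 1....2..3..
After op 5 (insert('f')): buffer="nfeoumnfgjnfnn" (len 14), cursors c1@2 c2@8 c3@12, authorship 11....22..33..
After op 6 (add_cursor(13)): buffer="nfeoumnfgjnfnn" (len 14), cursors c1@2 c2@8 c3@12 c4@13, authorship 11....22..33..
After op 7 (move_right): buffer="nfeoumnfgjnfnn" (len 14), cursors c1@3 c2@9 c3@13 c4@14, authorship 11....22..33..
After op 8 (move_right): buffer="nfeoumnfgjnfnn" (len 14), cursors c1@4 c2@10 c3@14 c4@14, authorship 11....22..33..
Authorship (.=original, N=cursor N): 1 1 . . . . 2 2 . . 3 3 . .
Index 4: author = original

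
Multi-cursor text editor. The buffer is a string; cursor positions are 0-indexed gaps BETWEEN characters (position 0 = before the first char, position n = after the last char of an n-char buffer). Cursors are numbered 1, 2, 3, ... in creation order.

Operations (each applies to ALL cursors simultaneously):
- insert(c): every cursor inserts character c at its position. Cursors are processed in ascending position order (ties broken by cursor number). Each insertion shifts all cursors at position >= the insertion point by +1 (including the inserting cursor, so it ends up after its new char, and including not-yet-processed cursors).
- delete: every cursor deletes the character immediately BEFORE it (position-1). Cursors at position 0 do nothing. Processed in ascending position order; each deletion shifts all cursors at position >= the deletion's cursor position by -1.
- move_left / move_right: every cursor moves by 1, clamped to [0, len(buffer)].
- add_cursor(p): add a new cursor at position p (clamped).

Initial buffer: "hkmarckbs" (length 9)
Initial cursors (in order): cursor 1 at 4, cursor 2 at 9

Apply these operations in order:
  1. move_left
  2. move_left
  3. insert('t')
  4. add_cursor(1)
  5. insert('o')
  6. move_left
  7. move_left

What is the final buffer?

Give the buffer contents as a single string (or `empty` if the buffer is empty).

Answer: hoktomarcktobs

Derivation:
After op 1 (move_left): buffer="hkmarckbs" (len 9), cursors c1@3 c2@8, authorship .........
After op 2 (move_left): buffer="hkmarckbs" (len 9), cursors c1@2 c2@7, authorship .........
After op 3 (insert('t')): buffer="hktmarcktbs" (len 11), cursors c1@3 c2@9, authorship ..1.....2..
After op 4 (add_cursor(1)): buffer="hktmarcktbs" (len 11), cursors c3@1 c1@3 c2@9, authorship ..1.....2..
After op 5 (insert('o')): buffer="hoktomarcktobs" (len 14), cursors c3@2 c1@5 c2@12, authorship .3.11.....22..
After op 6 (move_left): buffer="hoktomarcktobs" (len 14), cursors c3@1 c1@4 c2@11, authorship .3.11.....22..
After op 7 (move_left): buffer="hoktomarcktobs" (len 14), cursors c3@0 c1@3 c2@10, authorship .3.11.....22..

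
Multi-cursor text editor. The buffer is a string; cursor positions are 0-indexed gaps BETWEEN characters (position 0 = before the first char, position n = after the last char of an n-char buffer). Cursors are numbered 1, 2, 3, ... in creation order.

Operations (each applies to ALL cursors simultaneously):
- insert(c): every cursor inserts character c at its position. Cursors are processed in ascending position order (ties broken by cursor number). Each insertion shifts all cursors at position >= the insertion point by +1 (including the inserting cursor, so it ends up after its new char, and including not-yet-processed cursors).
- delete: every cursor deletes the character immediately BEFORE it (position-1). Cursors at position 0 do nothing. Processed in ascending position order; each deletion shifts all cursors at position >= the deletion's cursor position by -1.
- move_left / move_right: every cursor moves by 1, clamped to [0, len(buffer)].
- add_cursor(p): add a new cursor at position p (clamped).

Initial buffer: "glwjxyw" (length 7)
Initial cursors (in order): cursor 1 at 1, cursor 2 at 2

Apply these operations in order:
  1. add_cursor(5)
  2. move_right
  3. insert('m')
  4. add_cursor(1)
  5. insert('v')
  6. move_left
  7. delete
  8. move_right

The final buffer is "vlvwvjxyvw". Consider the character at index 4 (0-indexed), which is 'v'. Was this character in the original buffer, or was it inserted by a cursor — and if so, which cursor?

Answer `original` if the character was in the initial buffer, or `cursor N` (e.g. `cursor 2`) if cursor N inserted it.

Answer: cursor 2

Derivation:
After op 1 (add_cursor(5)): buffer="glwjxyw" (len 7), cursors c1@1 c2@2 c3@5, authorship .......
After op 2 (move_right): buffer="glwjxyw" (len 7), cursors c1@2 c2@3 c3@6, authorship .......
After op 3 (insert('m')): buffer="glmwmjxymw" (len 10), cursors c1@3 c2@5 c3@9, authorship ..1.2...3.
After op 4 (add_cursor(1)): buffer="glmwmjxymw" (len 10), cursors c4@1 c1@3 c2@5 c3@9, authorship ..1.2...3.
After op 5 (insert('v')): buffer="gvlmvwmvjxymvw" (len 14), cursors c4@2 c1@5 c2@8 c3@13, authorship .4.11.22...33.
After op 6 (move_left): buffer="gvlmvwmvjxymvw" (len 14), cursors c4@1 c1@4 c2@7 c3@12, authorship .4.11.22...33.
After op 7 (delete): buffer="vlvwvjxyvw" (len 10), cursors c4@0 c1@2 c2@4 c3@8, authorship 4.1.2...3.
After op 8 (move_right): buffer="vlvwvjxyvw" (len 10), cursors c4@1 c1@3 c2@5 c3@9, authorship 4.1.2...3.
Authorship (.=original, N=cursor N): 4 . 1 . 2 . . . 3 .
Index 4: author = 2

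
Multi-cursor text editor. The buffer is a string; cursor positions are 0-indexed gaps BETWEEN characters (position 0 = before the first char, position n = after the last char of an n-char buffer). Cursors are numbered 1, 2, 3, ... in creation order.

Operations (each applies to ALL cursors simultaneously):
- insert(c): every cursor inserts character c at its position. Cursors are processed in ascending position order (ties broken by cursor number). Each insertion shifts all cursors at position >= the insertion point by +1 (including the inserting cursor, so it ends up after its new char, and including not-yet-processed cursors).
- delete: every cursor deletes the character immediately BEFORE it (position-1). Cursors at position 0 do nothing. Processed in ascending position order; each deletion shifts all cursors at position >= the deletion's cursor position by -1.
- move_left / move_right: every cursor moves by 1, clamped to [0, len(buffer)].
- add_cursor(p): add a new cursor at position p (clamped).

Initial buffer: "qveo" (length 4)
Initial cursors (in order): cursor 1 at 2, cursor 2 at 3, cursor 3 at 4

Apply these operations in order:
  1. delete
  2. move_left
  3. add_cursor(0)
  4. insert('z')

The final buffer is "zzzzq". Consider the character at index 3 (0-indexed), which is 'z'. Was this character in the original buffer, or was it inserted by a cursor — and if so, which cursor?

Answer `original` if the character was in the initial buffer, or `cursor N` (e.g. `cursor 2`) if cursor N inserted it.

Answer: cursor 4

Derivation:
After op 1 (delete): buffer="q" (len 1), cursors c1@1 c2@1 c3@1, authorship .
After op 2 (move_left): buffer="q" (len 1), cursors c1@0 c2@0 c3@0, authorship .
After op 3 (add_cursor(0)): buffer="q" (len 1), cursors c1@0 c2@0 c3@0 c4@0, authorship .
After op 4 (insert('z')): buffer="zzzzq" (len 5), cursors c1@4 c2@4 c3@4 c4@4, authorship 1234.
Authorship (.=original, N=cursor N): 1 2 3 4 .
Index 3: author = 4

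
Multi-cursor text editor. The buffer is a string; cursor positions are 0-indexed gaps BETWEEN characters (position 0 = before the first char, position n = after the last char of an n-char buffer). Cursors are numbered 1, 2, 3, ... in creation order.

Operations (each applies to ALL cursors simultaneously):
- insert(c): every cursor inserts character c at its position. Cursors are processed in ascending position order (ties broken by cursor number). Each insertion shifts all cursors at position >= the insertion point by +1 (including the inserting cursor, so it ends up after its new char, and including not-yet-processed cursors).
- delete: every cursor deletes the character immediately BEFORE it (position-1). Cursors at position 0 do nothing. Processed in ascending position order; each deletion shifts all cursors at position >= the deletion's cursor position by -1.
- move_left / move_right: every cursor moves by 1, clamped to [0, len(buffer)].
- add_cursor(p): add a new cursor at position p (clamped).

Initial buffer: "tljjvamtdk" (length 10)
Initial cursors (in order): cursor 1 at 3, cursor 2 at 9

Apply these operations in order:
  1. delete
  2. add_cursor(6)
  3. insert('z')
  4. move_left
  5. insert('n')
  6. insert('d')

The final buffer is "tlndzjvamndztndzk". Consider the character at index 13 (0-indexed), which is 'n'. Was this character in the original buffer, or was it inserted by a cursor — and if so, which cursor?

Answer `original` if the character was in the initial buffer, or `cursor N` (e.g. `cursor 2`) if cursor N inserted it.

Answer: cursor 2

Derivation:
After op 1 (delete): buffer="tljvamtk" (len 8), cursors c1@2 c2@7, authorship ........
After op 2 (add_cursor(6)): buffer="tljvamtk" (len 8), cursors c1@2 c3@6 c2@7, authorship ........
After op 3 (insert('z')): buffer="tlzjvamztzk" (len 11), cursors c1@3 c3@8 c2@10, authorship ..1....3.2.
After op 4 (move_left): buffer="tlzjvamztzk" (len 11), cursors c1@2 c3@7 c2@9, authorship ..1....3.2.
After op 5 (insert('n')): buffer="tlnzjvamnztnzk" (len 14), cursors c1@3 c3@9 c2@12, authorship ..11....33.22.
After op 6 (insert('d')): buffer="tlndzjvamndztndzk" (len 17), cursors c1@4 c3@11 c2@15, authorship ..111....333.222.
Authorship (.=original, N=cursor N): . . 1 1 1 . . . . 3 3 3 . 2 2 2 .
Index 13: author = 2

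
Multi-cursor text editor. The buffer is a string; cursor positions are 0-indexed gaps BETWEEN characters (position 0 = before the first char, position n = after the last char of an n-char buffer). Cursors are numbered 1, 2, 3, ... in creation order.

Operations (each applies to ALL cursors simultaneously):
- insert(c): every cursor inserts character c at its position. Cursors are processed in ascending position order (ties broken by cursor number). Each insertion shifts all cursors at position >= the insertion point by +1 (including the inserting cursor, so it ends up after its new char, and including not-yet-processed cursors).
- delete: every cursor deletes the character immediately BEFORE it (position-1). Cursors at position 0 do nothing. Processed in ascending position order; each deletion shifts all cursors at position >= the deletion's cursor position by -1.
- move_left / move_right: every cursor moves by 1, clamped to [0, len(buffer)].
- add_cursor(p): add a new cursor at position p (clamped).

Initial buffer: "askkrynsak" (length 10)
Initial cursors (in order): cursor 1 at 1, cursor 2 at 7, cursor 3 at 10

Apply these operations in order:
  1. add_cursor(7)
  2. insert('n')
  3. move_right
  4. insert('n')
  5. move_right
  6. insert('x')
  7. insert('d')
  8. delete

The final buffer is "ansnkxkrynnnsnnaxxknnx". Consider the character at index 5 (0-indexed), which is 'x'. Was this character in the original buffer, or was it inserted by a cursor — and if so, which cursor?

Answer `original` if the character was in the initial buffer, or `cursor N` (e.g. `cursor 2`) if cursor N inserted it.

After op 1 (add_cursor(7)): buffer="askkrynsak" (len 10), cursors c1@1 c2@7 c4@7 c3@10, authorship ..........
After op 2 (insert('n')): buffer="anskkrynnnsakn" (len 14), cursors c1@2 c2@10 c4@10 c3@14, authorship .1......24...3
After op 3 (move_right): buffer="anskkrynnnsakn" (len 14), cursors c1@3 c2@11 c4@11 c3@14, authorship .1......24...3
After op 4 (insert('n')): buffer="ansnkkrynnnsnnaknn" (len 18), cursors c1@4 c2@14 c4@14 c3@18, authorship .1.1.....24.24..33
After op 5 (move_right): buffer="ansnkkrynnnsnnaknn" (len 18), cursors c1@5 c2@15 c4@15 c3@18, authorship .1.1.....24.24..33
After op 6 (insert('x')): buffer="ansnkxkrynnnsnnaxxknnx" (len 22), cursors c1@6 c2@18 c4@18 c3@22, authorship .1.1.1....24.24.24.333
After op 7 (insert('d')): buffer="ansnkxdkrynnnsnnaxxddknnxd" (len 26), cursors c1@7 c2@21 c4@21 c3@26, authorship .1.1.11....24.24.2424.3333
After op 8 (delete): buffer="ansnkxkrynnnsnnaxxknnx" (len 22), cursors c1@6 c2@18 c4@18 c3@22, authorship .1.1.1....24.24.24.333
Authorship (.=original, N=cursor N): . 1 . 1 . 1 . . . . 2 4 . 2 4 . 2 4 . 3 3 3
Index 5: author = 1

Answer: cursor 1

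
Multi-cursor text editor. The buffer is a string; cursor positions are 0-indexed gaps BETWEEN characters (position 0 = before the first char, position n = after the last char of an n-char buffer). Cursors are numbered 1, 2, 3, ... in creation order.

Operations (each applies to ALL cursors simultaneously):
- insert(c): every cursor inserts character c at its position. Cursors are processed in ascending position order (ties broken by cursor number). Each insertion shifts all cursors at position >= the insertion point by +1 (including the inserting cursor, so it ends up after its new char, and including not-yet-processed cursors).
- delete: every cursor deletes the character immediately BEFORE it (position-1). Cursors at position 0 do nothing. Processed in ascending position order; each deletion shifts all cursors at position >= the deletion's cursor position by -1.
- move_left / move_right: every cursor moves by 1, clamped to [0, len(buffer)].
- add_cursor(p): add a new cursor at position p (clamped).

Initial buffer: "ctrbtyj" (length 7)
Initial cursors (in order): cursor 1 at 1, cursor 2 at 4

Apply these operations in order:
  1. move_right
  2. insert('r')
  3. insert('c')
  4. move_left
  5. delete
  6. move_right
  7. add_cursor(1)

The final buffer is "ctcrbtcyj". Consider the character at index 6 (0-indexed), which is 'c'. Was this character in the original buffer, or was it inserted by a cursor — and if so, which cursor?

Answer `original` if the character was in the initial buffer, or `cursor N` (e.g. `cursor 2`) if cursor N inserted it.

Answer: cursor 2

Derivation:
After op 1 (move_right): buffer="ctrbtyj" (len 7), cursors c1@2 c2@5, authorship .......
After op 2 (insert('r')): buffer="ctrrbtryj" (len 9), cursors c1@3 c2@7, authorship ..1...2..
After op 3 (insert('c')): buffer="ctrcrbtrcyj" (len 11), cursors c1@4 c2@9, authorship ..11...22..
After op 4 (move_left): buffer="ctrcrbtrcyj" (len 11), cursors c1@3 c2@8, authorship ..11...22..
After op 5 (delete): buffer="ctcrbtcyj" (len 9), cursors c1@2 c2@6, authorship ..1...2..
After op 6 (move_right): buffer="ctcrbtcyj" (len 9), cursors c1@3 c2@7, authorship ..1...2..
After op 7 (add_cursor(1)): buffer="ctcrbtcyj" (len 9), cursors c3@1 c1@3 c2@7, authorship ..1...2..
Authorship (.=original, N=cursor N): . . 1 . . . 2 . .
Index 6: author = 2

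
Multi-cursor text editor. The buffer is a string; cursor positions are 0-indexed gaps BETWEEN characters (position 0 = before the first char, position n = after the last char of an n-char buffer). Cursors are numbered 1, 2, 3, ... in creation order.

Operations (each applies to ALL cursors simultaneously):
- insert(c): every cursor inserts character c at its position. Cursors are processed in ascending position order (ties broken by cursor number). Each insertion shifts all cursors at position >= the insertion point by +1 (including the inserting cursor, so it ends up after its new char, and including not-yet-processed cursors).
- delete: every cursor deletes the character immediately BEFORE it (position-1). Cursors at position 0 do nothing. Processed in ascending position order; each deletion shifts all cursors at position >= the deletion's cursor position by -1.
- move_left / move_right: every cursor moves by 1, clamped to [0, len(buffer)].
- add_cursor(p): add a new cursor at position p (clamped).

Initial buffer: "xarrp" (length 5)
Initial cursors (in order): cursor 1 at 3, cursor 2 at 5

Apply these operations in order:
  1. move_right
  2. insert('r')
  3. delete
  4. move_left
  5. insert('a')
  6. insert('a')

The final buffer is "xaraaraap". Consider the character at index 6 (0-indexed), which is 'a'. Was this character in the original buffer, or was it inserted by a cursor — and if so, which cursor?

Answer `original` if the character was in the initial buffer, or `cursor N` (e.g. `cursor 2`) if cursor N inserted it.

After op 1 (move_right): buffer="xarrp" (len 5), cursors c1@4 c2@5, authorship .....
After op 2 (insert('r')): buffer="xarrrpr" (len 7), cursors c1@5 c2@7, authorship ....1.2
After op 3 (delete): buffer="xarrp" (len 5), cursors c1@4 c2@5, authorship .....
After op 4 (move_left): buffer="xarrp" (len 5), cursors c1@3 c2@4, authorship .....
After op 5 (insert('a')): buffer="xararap" (len 7), cursors c1@4 c2@6, authorship ...1.2.
After op 6 (insert('a')): buffer="xaraaraap" (len 9), cursors c1@5 c2@8, authorship ...11.22.
Authorship (.=original, N=cursor N): . . . 1 1 . 2 2 .
Index 6: author = 2

Answer: cursor 2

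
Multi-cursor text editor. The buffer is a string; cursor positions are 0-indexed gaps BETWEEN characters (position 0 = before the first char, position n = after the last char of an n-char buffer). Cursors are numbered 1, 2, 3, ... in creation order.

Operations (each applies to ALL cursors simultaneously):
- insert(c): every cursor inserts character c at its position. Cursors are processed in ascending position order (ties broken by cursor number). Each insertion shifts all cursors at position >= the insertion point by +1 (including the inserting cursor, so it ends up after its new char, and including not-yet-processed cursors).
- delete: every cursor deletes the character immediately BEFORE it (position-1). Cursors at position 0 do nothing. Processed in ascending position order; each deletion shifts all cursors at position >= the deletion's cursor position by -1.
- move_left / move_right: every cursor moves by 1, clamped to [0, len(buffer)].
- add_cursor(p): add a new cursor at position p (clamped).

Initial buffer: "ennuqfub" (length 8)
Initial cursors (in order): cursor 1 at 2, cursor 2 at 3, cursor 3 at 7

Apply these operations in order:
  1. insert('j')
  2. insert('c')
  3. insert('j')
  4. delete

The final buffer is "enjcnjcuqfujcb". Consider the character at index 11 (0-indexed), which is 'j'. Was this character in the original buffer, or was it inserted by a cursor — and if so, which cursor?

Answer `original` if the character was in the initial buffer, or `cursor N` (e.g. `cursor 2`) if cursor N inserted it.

After op 1 (insert('j')): buffer="enjnjuqfujb" (len 11), cursors c1@3 c2@5 c3@10, authorship ..1.2....3.
After op 2 (insert('c')): buffer="enjcnjcuqfujcb" (len 14), cursors c1@4 c2@7 c3@13, authorship ..11.22....33.
After op 3 (insert('j')): buffer="enjcjnjcjuqfujcjb" (len 17), cursors c1@5 c2@9 c3@16, authorship ..111.222....333.
After op 4 (delete): buffer="enjcnjcuqfujcb" (len 14), cursors c1@4 c2@7 c3@13, authorship ..11.22....33.
Authorship (.=original, N=cursor N): . . 1 1 . 2 2 . . . . 3 3 .
Index 11: author = 3

Answer: cursor 3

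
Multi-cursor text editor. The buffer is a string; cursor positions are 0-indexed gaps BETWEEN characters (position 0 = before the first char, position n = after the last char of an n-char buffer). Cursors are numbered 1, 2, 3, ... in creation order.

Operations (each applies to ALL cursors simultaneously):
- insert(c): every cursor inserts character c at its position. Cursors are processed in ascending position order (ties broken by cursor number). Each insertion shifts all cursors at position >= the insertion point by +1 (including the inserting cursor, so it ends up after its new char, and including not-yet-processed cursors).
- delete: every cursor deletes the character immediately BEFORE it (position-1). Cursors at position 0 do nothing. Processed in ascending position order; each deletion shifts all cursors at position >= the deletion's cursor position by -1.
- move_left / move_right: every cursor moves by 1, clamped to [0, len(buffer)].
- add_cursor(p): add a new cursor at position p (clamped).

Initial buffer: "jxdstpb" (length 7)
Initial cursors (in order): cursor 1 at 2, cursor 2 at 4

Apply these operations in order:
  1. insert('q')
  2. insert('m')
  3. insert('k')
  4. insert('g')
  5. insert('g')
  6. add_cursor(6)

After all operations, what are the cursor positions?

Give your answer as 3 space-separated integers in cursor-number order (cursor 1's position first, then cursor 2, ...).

After op 1 (insert('q')): buffer="jxqdsqtpb" (len 9), cursors c1@3 c2@6, authorship ..1..2...
After op 2 (insert('m')): buffer="jxqmdsqmtpb" (len 11), cursors c1@4 c2@8, authorship ..11..22...
After op 3 (insert('k')): buffer="jxqmkdsqmktpb" (len 13), cursors c1@5 c2@10, authorship ..111..222...
After op 4 (insert('g')): buffer="jxqmkgdsqmkgtpb" (len 15), cursors c1@6 c2@12, authorship ..1111..2222...
After op 5 (insert('g')): buffer="jxqmkggdsqmkggtpb" (len 17), cursors c1@7 c2@14, authorship ..11111..22222...
After op 6 (add_cursor(6)): buffer="jxqmkggdsqmkggtpb" (len 17), cursors c3@6 c1@7 c2@14, authorship ..11111..22222...

Answer: 7 14 6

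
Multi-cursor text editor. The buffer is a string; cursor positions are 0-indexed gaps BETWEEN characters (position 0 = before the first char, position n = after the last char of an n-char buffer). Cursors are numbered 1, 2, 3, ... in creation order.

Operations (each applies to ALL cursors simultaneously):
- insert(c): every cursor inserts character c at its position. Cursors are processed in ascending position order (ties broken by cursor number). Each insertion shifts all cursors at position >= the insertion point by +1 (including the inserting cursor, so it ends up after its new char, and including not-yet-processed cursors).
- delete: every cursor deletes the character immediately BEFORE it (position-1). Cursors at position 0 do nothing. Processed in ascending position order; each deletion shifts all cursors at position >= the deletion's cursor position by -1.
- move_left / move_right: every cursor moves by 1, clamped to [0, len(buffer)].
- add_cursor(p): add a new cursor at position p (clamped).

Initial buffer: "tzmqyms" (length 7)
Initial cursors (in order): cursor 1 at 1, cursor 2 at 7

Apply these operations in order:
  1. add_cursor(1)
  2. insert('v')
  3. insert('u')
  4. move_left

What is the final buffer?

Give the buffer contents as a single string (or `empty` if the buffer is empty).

Answer: tvvuuzmqymsvu

Derivation:
After op 1 (add_cursor(1)): buffer="tzmqyms" (len 7), cursors c1@1 c3@1 c2@7, authorship .......
After op 2 (insert('v')): buffer="tvvzmqymsv" (len 10), cursors c1@3 c3@3 c2@10, authorship .13......2
After op 3 (insert('u')): buffer="tvvuuzmqymsvu" (len 13), cursors c1@5 c3@5 c2@13, authorship .1313......22
After op 4 (move_left): buffer="tvvuuzmqymsvu" (len 13), cursors c1@4 c3@4 c2@12, authorship .1313......22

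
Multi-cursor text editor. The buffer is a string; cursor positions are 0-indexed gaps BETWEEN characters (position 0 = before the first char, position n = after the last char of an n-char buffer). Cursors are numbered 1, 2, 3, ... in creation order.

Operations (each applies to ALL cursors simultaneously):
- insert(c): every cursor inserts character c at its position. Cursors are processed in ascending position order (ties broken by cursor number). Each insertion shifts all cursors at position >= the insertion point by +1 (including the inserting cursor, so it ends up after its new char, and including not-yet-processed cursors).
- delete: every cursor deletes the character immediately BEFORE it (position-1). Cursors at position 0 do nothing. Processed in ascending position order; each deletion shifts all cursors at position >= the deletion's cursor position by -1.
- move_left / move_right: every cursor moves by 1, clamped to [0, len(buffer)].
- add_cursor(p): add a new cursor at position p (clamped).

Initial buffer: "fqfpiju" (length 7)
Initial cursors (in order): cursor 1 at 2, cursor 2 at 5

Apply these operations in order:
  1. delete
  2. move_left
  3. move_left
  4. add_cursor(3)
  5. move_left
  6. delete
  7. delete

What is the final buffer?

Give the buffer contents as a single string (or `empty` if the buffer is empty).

Answer: pju

Derivation:
After op 1 (delete): buffer="ffpju" (len 5), cursors c1@1 c2@3, authorship .....
After op 2 (move_left): buffer="ffpju" (len 5), cursors c1@0 c2@2, authorship .....
After op 3 (move_left): buffer="ffpju" (len 5), cursors c1@0 c2@1, authorship .....
After op 4 (add_cursor(3)): buffer="ffpju" (len 5), cursors c1@0 c2@1 c3@3, authorship .....
After op 5 (move_left): buffer="ffpju" (len 5), cursors c1@0 c2@0 c3@2, authorship .....
After op 6 (delete): buffer="fpju" (len 4), cursors c1@0 c2@0 c3@1, authorship ....
After op 7 (delete): buffer="pju" (len 3), cursors c1@0 c2@0 c3@0, authorship ...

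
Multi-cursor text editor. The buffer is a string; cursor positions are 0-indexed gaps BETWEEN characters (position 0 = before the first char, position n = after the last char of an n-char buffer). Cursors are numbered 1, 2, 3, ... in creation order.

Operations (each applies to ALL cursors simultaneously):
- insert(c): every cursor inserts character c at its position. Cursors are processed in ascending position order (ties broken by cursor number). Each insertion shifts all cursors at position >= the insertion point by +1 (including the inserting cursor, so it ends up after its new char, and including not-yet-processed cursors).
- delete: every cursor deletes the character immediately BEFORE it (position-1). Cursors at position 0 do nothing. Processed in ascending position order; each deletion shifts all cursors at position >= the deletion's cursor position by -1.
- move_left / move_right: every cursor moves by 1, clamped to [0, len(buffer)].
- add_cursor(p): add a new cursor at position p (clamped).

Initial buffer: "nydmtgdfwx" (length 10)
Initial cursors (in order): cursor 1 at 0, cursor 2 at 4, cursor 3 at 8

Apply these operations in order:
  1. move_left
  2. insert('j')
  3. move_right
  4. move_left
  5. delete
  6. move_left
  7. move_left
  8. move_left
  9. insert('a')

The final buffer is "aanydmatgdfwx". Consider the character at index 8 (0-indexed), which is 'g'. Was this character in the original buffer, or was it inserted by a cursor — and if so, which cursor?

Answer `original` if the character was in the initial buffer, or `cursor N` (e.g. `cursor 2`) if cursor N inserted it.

After op 1 (move_left): buffer="nydmtgdfwx" (len 10), cursors c1@0 c2@3 c3@7, authorship ..........
After op 2 (insert('j')): buffer="jnydjmtgdjfwx" (len 13), cursors c1@1 c2@5 c3@10, authorship 1...2....3...
After op 3 (move_right): buffer="jnydjmtgdjfwx" (len 13), cursors c1@2 c2@6 c3@11, authorship 1...2....3...
After op 4 (move_left): buffer="jnydjmtgdjfwx" (len 13), cursors c1@1 c2@5 c3@10, authorship 1...2....3...
After op 5 (delete): buffer="nydmtgdfwx" (len 10), cursors c1@0 c2@3 c3@7, authorship ..........
After op 6 (move_left): buffer="nydmtgdfwx" (len 10), cursors c1@0 c2@2 c3@6, authorship ..........
After op 7 (move_left): buffer="nydmtgdfwx" (len 10), cursors c1@0 c2@1 c3@5, authorship ..........
After op 8 (move_left): buffer="nydmtgdfwx" (len 10), cursors c1@0 c2@0 c3@4, authorship ..........
After op 9 (insert('a')): buffer="aanydmatgdfwx" (len 13), cursors c1@2 c2@2 c3@7, authorship 12....3......
Authorship (.=original, N=cursor N): 1 2 . . . . 3 . . . . . .
Index 8: author = original

Answer: original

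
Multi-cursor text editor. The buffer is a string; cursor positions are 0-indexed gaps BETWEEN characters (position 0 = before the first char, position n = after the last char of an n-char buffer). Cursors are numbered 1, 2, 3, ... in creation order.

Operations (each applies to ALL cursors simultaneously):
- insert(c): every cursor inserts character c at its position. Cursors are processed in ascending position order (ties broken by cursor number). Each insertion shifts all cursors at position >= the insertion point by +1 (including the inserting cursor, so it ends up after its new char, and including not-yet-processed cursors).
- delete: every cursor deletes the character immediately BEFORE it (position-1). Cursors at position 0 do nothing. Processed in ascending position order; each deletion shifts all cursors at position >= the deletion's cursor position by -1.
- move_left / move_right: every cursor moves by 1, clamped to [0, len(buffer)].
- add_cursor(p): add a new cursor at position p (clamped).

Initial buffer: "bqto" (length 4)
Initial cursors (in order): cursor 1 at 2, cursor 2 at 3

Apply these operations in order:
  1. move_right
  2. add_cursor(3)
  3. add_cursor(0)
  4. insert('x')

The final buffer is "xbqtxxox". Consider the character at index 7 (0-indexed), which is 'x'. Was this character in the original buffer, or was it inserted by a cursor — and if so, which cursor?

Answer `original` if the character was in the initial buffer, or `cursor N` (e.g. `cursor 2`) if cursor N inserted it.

Answer: cursor 2

Derivation:
After op 1 (move_right): buffer="bqto" (len 4), cursors c1@3 c2@4, authorship ....
After op 2 (add_cursor(3)): buffer="bqto" (len 4), cursors c1@3 c3@3 c2@4, authorship ....
After op 3 (add_cursor(0)): buffer="bqto" (len 4), cursors c4@0 c1@3 c3@3 c2@4, authorship ....
After op 4 (insert('x')): buffer="xbqtxxox" (len 8), cursors c4@1 c1@6 c3@6 c2@8, authorship 4...13.2
Authorship (.=original, N=cursor N): 4 . . . 1 3 . 2
Index 7: author = 2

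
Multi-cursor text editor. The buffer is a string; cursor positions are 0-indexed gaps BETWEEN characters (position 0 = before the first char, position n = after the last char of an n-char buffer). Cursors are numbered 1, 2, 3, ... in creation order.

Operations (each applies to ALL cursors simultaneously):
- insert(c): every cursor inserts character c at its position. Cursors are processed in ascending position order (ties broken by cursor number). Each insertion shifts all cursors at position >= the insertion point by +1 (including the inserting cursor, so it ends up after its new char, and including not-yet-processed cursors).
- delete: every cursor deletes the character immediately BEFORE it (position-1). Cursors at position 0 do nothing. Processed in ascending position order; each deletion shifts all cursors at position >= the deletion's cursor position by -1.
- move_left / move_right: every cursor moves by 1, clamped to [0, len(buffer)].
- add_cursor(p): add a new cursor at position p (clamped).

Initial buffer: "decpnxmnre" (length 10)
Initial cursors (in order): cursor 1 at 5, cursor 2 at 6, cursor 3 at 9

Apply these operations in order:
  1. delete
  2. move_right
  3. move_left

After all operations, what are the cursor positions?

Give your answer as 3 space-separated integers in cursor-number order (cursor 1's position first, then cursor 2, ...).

Answer: 4 4 6

Derivation:
After op 1 (delete): buffer="decpmne" (len 7), cursors c1@4 c2@4 c3@6, authorship .......
After op 2 (move_right): buffer="decpmne" (len 7), cursors c1@5 c2@5 c3@7, authorship .......
After op 3 (move_left): buffer="decpmne" (len 7), cursors c1@4 c2@4 c3@6, authorship .......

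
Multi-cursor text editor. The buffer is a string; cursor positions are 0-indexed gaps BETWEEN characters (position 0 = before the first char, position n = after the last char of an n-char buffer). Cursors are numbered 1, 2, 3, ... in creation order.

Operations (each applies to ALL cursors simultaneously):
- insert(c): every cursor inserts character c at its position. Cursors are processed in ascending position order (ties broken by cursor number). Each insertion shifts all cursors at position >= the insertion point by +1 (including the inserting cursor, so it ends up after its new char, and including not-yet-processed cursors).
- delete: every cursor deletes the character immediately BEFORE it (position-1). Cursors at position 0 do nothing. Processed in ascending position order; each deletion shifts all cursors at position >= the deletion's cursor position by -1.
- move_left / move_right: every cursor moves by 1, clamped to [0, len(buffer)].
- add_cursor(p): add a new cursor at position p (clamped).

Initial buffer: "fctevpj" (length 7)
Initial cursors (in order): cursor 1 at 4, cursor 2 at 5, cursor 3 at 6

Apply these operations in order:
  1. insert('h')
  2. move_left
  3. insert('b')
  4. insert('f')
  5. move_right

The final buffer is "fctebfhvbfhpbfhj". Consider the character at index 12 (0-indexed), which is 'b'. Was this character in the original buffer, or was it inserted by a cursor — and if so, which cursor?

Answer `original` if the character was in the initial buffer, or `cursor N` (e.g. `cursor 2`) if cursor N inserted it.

Answer: cursor 3

Derivation:
After op 1 (insert('h')): buffer="fctehvhphj" (len 10), cursors c1@5 c2@7 c3@9, authorship ....1.2.3.
After op 2 (move_left): buffer="fctehvhphj" (len 10), cursors c1@4 c2@6 c3@8, authorship ....1.2.3.
After op 3 (insert('b')): buffer="fctebhvbhpbhj" (len 13), cursors c1@5 c2@8 c3@11, authorship ....11.22.33.
After op 4 (insert('f')): buffer="fctebfhvbfhpbfhj" (len 16), cursors c1@6 c2@10 c3@14, authorship ....111.222.333.
After op 5 (move_right): buffer="fctebfhvbfhpbfhj" (len 16), cursors c1@7 c2@11 c3@15, authorship ....111.222.333.
Authorship (.=original, N=cursor N): . . . . 1 1 1 . 2 2 2 . 3 3 3 .
Index 12: author = 3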